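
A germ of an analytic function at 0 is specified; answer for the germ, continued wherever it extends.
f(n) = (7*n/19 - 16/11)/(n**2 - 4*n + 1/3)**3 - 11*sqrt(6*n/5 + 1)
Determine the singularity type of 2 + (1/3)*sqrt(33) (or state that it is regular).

The point is a pole of order 3.

The denominator factor n**2 - 4*n + 1/3 vanishes at 2 + (1/3)*sqrt(33) and appears to the power 3; the numerator there equals -150/209 + (7/57)*sqrt(33), nonzero, and no other factor vanishes.
The branch terms are analytic at this point.
Hence a pole whose order is the multiplicity, 3.


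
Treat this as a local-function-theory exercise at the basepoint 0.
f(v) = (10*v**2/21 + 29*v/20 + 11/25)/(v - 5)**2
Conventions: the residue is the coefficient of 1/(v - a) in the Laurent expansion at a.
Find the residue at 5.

The residue is 2609/420.

At the order-2 pole 5 set g(v) = (v - (5))^2*f(v) = 10*v**2/21 + 29*v/20 + 11/25.
Order-2 pole: residue = g'(a); g'(5) = 2609/420, so the residue is 2609/420.


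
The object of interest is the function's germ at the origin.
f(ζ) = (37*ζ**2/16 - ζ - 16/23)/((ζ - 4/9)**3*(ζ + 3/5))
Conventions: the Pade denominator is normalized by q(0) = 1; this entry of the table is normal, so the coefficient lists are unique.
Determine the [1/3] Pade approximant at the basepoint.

The Pade approximant has numerator coefficients [1215/92, 342973035/10049344]; denominator coefficients [1, -322501/81924, -3397855/15729408, 2849361413/251670528].

Taylor coefficients needed (expand at 0): a_0 = 1215/92, a_1 = 126765/1472, a_2 = 8051535/23552, a_3 = 114448725/94208, a_4 = 731282655/188416.
Write the denominator as Q(ζ) = 1 + q1*ζ + q2*ζ^2 + q3*ζ^3. Requiring Q*f - P = O(ζ^5) with deg P <= 1 kills the coefficients of ζ^2..ζ^4 in Q*f:
  ζ^2: a_2 + q1*a_1 + q2*a_0 = 0, i.e. 8051535/23552 + (126765/1472)*q1 + (1215/92)*q2 = 0.
  ζ^3: a_3 + q1*a_2 + q2*a_1 + q3*a_0 = 0, i.e. 114448725/94208 + (8051535/23552)*q1 + (126765/1472)*q2 + (1215/92)*q3 = 0.
  ζ^4: a_4 + q1*a_3 + q2*a_2 + q3*a_1 = 0, i.e. 731282655/188416 + (114448725/94208)*q1 + (8051535/23552)*q2 + (126765/1472)*q3 = 0.
Solving this linear system: q1 = -322501/81924, q2 = -3397855/15729408, q3 = 2849361413/251670528.
The numerator is Q*f truncated at degree 1: P0 = a_0 = 1215/92; P1 = a_1 + q1*a_0 = 342973035/10049344.


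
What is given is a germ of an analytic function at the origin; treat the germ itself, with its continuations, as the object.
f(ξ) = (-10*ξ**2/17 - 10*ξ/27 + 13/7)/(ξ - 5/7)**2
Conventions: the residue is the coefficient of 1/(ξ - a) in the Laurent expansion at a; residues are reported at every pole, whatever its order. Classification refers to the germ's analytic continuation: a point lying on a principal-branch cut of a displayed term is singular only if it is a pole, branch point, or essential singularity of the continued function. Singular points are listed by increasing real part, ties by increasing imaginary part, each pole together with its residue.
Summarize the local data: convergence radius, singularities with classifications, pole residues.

Radius of convergence at 0: 5/7.
At 5/7: a pole of order 2; residue -3890/3213.

Denominator factor (ξ - 5/7)^2: pole of order 2 at 5/7, modulus 5/7.
The radius of convergence is the smallest modulus among the singular points: 5/7.
At the order-2 pole 5/7 set g(ξ) = (ξ - (5/7))^2*f(ξ) = -10*ξ**2/17 - 10*ξ/27 + 13/7.
Order-2 pole: residue = g'(a); g'(5/7) = -3890/3213, so the residue is -3890/3213.


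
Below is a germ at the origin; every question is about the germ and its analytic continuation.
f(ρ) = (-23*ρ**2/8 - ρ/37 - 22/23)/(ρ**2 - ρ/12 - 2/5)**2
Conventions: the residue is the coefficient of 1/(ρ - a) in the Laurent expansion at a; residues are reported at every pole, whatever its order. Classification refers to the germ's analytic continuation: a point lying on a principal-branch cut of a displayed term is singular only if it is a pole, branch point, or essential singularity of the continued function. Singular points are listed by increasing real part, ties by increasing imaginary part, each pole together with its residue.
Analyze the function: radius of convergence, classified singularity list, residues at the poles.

Radius of convergence at 0: -1/24 + (1/120)*sqrt(5785).
At 1/24 - (1/120)*sqrt(5785): a pole of order 2; residue (217584/87630023)*sqrt(5785).
At 1/24 + (1/120)*sqrt(5785): a pole of order 2; residue -(217584/87630023)*sqrt(5785).

Denominator factor (ρ**2 - ρ/12 - 2/5)^2: discriminant 1157/720, real irrational roots 1/24 + (1/120)*sqrt(5785) and 1/24 - (1/120)*sqrt(5785); poles of order 2, moduli 1/24 + (1/120)*sqrt(5785) and -1/24 + (1/120)*sqrt(5785).
The radius of convergence is the smallest modulus among the singular points: -1/24 + (1/120)*sqrt(5785).
The factor ρ**2 - ρ/12 - 2/5 splits as (ρ - a)(ρ - a') with a = 1/24 - (1/120)*sqrt(5785), a' = 1/24 + (1/120)*sqrt(5785). At the order-2 pole a set g(ρ) = (ρ - a)^2*f(ρ) = [-23*ρ**2/8 - ρ/37 - 22/23] / (ρ - a')^2.
Order-2 pole: residue = g'(a); g'(1/24 - (1/120)*sqrt(5785)) = (217584/87630023)*sqrt(5785), so the residue is (217584/87630023)*sqrt(5785).
The factor ρ**2 - ρ/12 - 2/5 splits as (ρ - a)(ρ - a') with a = 1/24 + (1/120)*sqrt(5785), a' = 1/24 - (1/120)*sqrt(5785). At the order-2 pole a set g(ρ) = (ρ - a)^2*f(ρ) = [-23*ρ**2/8 - ρ/37 - 22/23] / (ρ - a')^2.
Order-2 pole: residue = g'(a); g'(1/24 + (1/120)*sqrt(5785)) = -(217584/87630023)*sqrt(5785), so the residue is -(217584/87630023)*sqrt(5785).
List the singular points by increasing real part (a conjugate pair: the negative imaginary part first).


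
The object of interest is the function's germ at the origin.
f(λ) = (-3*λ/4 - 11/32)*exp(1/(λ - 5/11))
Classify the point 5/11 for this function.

The exponent 1/(λ - (5/11)) has a pole at 5/11, so exp(1/(λ - (5/11))) takes every nonzero value near it: an essential singularity (not a pole of any order).

The point is an essential singularity.


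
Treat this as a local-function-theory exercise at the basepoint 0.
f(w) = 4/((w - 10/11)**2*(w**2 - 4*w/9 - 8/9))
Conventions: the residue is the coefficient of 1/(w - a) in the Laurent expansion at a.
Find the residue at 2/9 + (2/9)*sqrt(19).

The factor w**2 - 4*w/9 - 8/9 splits as (w - a)(w - a') with a = 2/9 + (2/9)*sqrt(19), a' = 2/9 - (2/9)*sqrt(19). At the order-1 pole a set g(w) = (w - a)*f(w) = [4/(w - 10/11)**2] / (w - a').
Simple pole: residue = g(a) at a = 2/9 + (2/9)*sqrt(19), which is 203643/16129 + (3762495/1225804)*sqrt(19).

The residue is 203643/16129 + (3762495/1225804)*sqrt(19).


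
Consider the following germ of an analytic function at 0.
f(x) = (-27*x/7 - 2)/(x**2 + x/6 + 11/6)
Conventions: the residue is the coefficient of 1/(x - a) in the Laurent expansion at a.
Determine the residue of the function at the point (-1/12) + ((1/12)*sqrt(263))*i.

The factor x**2 + x/6 + 11/6 splits as (x - a)(x - a') with a = (-1/12) + ((1/12)*sqrt(263))*i, a' = (-1/12) - ((1/12)*sqrt(263))*i. At the order-1 pole a set g(x) = (x - a)*f(x) = [-27*x/7 - 2] / (x - a').
Simple pole: residue = g(a) at a = (-1/12) + ((1/12)*sqrt(263))*i, which is (-27/14) + ((141/3682)*sqrt(263))*i.

The residue is (-27/14) + ((141/3682)*sqrt(263))*i.


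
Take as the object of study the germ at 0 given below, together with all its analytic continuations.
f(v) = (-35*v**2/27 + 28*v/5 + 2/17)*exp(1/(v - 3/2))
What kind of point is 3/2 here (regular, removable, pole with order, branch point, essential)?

The exponent 1/(v - (3/2)) has a pole at 3/2, so exp(1/(v - (3/2))) takes every nonzero value near it: an essential singularity (not a pole of any order).

The point is an essential singularity.


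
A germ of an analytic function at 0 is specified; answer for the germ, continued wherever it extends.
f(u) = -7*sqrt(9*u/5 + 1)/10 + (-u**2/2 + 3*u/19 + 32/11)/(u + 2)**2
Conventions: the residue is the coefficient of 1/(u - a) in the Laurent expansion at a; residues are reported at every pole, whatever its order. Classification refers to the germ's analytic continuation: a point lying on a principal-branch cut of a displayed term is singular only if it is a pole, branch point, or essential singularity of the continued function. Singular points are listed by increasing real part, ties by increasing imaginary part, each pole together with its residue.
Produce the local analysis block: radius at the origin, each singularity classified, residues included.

Denominator factor (u + 2)^2: pole of order 2 at -2, modulus 2.
Branch term (-7/10)*sqrt(1 - u/(-5/9)): its argument vanishes at u = -5/9, a square-root branch point, modulus 5/9.
The radius of convergence is the smallest modulus among the singular points: 5/9.
The branch term is analytic at -2 and contributes nothing to the residue; only the rational part matters.
At the order-2 pole -2 set g(u) = (u - (-2))^2*(rational part) = -u**2/2 + 3*u/19 + 32/11.
Order-2 pole: residue = g'(a); g'(-2) = 41/19, so the residue is 41/19.
List the singular points by increasing real part (a conjugate pair: the negative imaginary part first).

Radius of convergence at 0: 5/9.
At -2: a pole of order 2; residue 41/19.
At -5/9: an algebraic (square-root) branch point.


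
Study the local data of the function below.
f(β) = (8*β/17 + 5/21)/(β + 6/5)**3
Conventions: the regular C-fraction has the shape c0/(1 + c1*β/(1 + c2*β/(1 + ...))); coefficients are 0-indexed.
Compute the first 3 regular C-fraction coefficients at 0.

The regular C-fraction coefficients are [625/4536, 89/170, -90913/45390].

Taylor coefficients (expand at 0): a_0 = 625/4536, a_1 = -11125/154224, a_2 = -49375/462672.
c0 = a_0 = 625/4536. Peel one level at a time: if S = 1 + c*β/S' with S'(0) = 1, then c is the β-coefficient of S and S' = c*β/(S - 1).
S_1 = c0/f = 1 + (89/170)*β + (90913/86700)*β^2 + ...; c1 = 89/170.
S_2 = c1*β/(S_1 - 1) = 1 + (-90913/45390)*β + ...; c2 = -90913/45390.


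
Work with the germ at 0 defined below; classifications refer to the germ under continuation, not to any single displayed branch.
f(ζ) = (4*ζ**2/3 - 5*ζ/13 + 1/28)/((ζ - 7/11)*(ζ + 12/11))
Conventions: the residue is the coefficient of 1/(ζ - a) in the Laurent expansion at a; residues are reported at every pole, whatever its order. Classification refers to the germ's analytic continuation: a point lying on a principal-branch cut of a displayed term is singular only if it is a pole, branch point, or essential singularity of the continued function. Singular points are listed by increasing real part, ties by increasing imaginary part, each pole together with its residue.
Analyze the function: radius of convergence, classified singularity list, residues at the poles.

Radius of convergence at 0: 7/11.
At -12/11: a pole of order 1; residue -89941/76076.
At 7/11: a pole of order 1; residue 43723/228228.

Denominator factor (ζ - 7/11): pole of order 1 at 7/11, modulus 7/11.
Denominator factor (ζ + 12/11): pole of order 1 at -12/11, modulus 12/11.
The radius of convergence is the smallest modulus among the singular points: 7/11.
At the order-1 pole -12/11 set g(ζ) = (ζ - (-12/11))*f(ζ) = (4*ζ**2/3 - 5*ζ/13 + 1/28)/(ζ - 7/11).
Simple pole: residue = g(a) at a = -12/11, which is -89941/76076.
At the order-1 pole 7/11 set g(ζ) = (ζ - (7/11))*f(ζ) = (4*ζ**2/3 - 5*ζ/13 + 1/28)/(ζ + 12/11).
Simple pole: residue = g(a) at a = 7/11, which is 43723/228228.
List the singular points by increasing real part (a conjugate pair: the negative imaginary part first).


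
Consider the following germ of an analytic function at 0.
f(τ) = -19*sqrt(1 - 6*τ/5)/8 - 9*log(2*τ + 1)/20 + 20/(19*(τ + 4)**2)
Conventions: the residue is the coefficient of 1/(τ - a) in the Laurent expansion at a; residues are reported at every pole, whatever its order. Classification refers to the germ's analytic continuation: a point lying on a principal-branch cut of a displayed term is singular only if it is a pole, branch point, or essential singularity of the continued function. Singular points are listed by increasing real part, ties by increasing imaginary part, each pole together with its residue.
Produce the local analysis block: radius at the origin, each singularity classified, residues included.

Radius of convergence at 0: 1/2.
At -4: a pole of order 2; residue 0.
At -1/2: a logarithmic branch point.
At 5/6: an algebraic (square-root) branch point.

Denominator factor (τ + 4)^2: pole of order 2 at -4, modulus 4.
Branch term (-9/20)*log(1 - τ/(-1/2)): its argument vanishes at τ = -1/2, a logarithmic branch point, modulus 1/2.
Branch term (-19/8)*sqrt(1 - τ/(5/6)): its argument vanishes at τ = 5/6, a square-root branch point, modulus 5/6.
The radius of convergence is the smallest modulus among the singular points: 1/2.
The branch terms are analytic at -4 and contribute nothing to the residue; only the rational part matters.
At the order-2 pole -4 set g(τ) = (τ - (-4))^2*(rational part) = 20/19.
Order-2 pole: residue = g'(a); g'(-4) = 0, so the residue is 0.
List the singular points by increasing real part (a conjugate pair: the negative imaginary part first).


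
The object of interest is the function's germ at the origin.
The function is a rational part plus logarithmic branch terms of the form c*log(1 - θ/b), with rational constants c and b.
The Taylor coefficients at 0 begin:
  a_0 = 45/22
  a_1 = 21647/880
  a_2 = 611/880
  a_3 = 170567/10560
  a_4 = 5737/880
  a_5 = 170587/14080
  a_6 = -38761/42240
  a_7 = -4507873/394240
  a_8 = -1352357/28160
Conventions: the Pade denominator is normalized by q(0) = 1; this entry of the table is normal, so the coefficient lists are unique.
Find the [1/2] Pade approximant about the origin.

The Pade approximant has numerator coefficients [45/22, 922005686893/37399424720]; denominator coefficients [1, 12358733/467492809, -3687783997/5609913708].

Taylor coefficients needed (read off): a_0 = 45/22, a_1 = 21647/880, a_2 = 611/880, a_3 = 170567/10560.
Write the denominator as Q(θ) = 1 + q1*θ + q2*θ^2. Requiring Q*f - P = O(θ^4) with deg P <= 1 kills the coefficients of θ^2..θ^3 in Q*f:
  θ^2: a_2 + q1*a_1 + q2*a_0 = 0, i.e. 611/880 + (21647/880)*q1 + (45/22)*q2 = 0.
  θ^3: a_3 + q1*a_2 + q2*a_1 = 0, i.e. 170567/10560 + (611/880)*q1 + (21647/880)*q2 = 0.
Solving this linear system: q1 = 12358733/467492809, q2 = -3687783997/5609913708.
The numerator is Q*f truncated at degree 1: P0 = a_0 = 45/22; P1 = a_1 + q1*a_0 = 922005686893/37399424720.


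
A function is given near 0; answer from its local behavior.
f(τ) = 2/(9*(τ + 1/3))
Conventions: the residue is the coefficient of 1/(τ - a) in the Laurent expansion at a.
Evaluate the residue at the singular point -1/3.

The residue is 2/9.

At the order-1 pole -1/3 set g(τ) = (τ - (-1/3))*f(τ) = 2/9.
Simple pole: residue = g(a) at a = -1/3, which is 2/9.


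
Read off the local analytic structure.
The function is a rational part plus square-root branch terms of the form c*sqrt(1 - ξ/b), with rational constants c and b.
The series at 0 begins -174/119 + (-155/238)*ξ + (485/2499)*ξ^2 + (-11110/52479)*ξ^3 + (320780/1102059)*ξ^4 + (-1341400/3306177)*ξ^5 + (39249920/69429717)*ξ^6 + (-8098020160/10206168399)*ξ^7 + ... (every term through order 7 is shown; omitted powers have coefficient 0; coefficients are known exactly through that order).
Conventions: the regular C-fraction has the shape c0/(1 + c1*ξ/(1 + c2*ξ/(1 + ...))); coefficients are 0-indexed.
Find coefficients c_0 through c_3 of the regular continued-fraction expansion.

The regular C-fraction coefficients are [-174/119, -155/348, 18713/25172, 553088/1740309].

Taylor coefficients (read off): a_0 = -174/119, a_1 = -155/238, a_2 = 485/2499, a_3 = -11110/52479.
c0 = a_0 = -174/119. Peel one level at a time: if S = 1 + c*ξ/S' with S'(0) = 1, then c is the ξ-coefficient of S and S' = c*ξ/(S - 1).
S_1 = c0/f = 1 + (-155/348)*ξ + (93565/282576)*ξ^2 + ...; c1 = -155/348.
S_2 = c1*ξ/(S_1 - 1) = 1 + (18713/25172)*ξ + (-4768/20181)*ξ^2 + ...; c2 = 18713/25172.
S_3 = c2*ξ/(S_2 - 1) = 1 + (553088/1740309)*ξ + ...; c3 = 553088/1740309.


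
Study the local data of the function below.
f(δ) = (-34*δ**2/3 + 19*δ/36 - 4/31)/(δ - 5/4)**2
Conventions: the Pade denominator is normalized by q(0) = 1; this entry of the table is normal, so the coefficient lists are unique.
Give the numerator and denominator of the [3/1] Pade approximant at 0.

The Pade approximant has numerator coefficients [-64/775, 16292332/53393625, -17105384032/2402713125, -34210768064/12013565625]; denominator coefficients [1, -16600/13779].

Taylor coefficients needed (expand at 0): a_0 = -64/775, a_1 = 7172/34875, a_2 = -1198208/174375, a_3 = -1077824/96875, a_4 = -467456/34875.
Write the denominator as Q(δ) = 1 + q1*δ. Requiring Q*f - P = O(δ^5) with deg P <= 3 kills the coefficients of δ^4..δ^4 in Q*f:
  δ^4: a_4 + q1*a_3 = 0, i.e. -467456/34875 + (-1077824/96875)*q1 = 0.
Solving this linear system: q1 = -16600/13779.
The numerator is Q*f truncated at degree 3: P0 = a_0 = -64/775; P1 = a_1 + q1*a_0 = 16292332/53393625; P2 = a_2 + q1*a_1 = -17105384032/2402713125; P3 = a_3 + q1*a_2 = -34210768064/12013565625.


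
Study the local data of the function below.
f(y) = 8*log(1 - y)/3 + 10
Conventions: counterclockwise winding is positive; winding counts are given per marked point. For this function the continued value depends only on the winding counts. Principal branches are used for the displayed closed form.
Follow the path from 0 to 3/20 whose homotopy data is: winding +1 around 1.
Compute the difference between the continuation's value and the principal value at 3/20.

The rational part is single-valued and drops out of the difference; each branch term changes only by its own monodromy.
(8/3)*log(1 - y/(1)): each positive loop around 1 adds 2*pi*i to the log, so winding +1 contributes (8/3)*(1)*2*pi*i = (16/3)*pi*i.
Summing the contributions at y = 3/20 gives (16/3)*pi*i.

Continued minus principal equals (16/3)*pi*i.


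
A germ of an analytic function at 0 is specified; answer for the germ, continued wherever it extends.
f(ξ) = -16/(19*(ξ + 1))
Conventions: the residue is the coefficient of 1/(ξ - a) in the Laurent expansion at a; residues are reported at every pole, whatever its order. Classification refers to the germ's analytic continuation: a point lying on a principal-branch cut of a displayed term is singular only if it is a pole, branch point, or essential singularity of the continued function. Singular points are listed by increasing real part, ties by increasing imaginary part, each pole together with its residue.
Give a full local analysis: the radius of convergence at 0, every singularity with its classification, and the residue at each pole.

Denominator factor (ξ + 1): pole of order 1 at -1, modulus 1.
The radius of convergence is the smallest modulus among the singular points: 1.
At the order-1 pole -1 set g(ξ) = (ξ - (-1))*f(ξ) = -16/19.
Simple pole: residue = g(a) at a = -1, which is -16/19.

Radius of convergence at 0: 1.
At -1: a pole of order 1; residue -16/19.


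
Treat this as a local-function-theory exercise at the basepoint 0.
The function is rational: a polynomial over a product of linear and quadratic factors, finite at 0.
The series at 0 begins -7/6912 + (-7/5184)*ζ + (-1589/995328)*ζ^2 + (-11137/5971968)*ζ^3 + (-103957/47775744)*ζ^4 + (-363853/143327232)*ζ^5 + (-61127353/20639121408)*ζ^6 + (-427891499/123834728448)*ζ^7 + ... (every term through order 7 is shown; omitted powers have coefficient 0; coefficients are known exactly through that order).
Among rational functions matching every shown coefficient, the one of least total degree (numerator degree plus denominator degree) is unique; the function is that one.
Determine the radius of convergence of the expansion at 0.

The radius of convergence is 6/7.

No rational of total degree below 3 reproduces all 8 coefficients; solving the [0/3] Pade equations on them gives f(ζ) = 1/(8*(ζ - 12)**2*(ζ - 6/7)), whose expansion matches every shown term.
Denominator factor (ζ - 6/7): pole of order 1 at 6/7, modulus 6/7.
Denominator factor (ζ - 12)^2: pole of order 2 at 12, modulus 12.
The radius of convergence is the smallest modulus among the singular points: 6/7.


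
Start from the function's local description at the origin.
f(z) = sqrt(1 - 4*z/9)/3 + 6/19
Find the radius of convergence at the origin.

Branch term (1/3)*sqrt(1 - z/(9/4)): its argument vanishes at z = 9/4, a square-root branch point, modulus 9/4.
The radius of convergence is the smallest modulus among the singular points: 9/4.

The radius of convergence is 9/4.


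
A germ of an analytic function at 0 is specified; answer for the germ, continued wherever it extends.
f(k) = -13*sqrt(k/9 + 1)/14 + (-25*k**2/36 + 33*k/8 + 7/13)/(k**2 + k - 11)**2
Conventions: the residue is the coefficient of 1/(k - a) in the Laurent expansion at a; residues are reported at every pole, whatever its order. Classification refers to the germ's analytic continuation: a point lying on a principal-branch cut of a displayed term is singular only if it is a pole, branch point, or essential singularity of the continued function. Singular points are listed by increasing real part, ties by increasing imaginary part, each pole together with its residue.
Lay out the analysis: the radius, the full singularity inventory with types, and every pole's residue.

Denominator factor (k**2 + k - 11)^2: discriminant 45, real irrational roots -1/2 + (3/2)*sqrt(5) and -1/2 - (3/2)*sqrt(5); poles of order 2, moduli -1/2 + (3/2)*sqrt(5) and 1/2 + (3/2)*sqrt(5).
Branch term (-13/14)*sqrt(1 - k/(-9)): its argument vanishes at k = -9, a square-root branch point, modulus 9.
The radius of convergence is the smallest modulus among the singular points: -1/2 + (3/2)*sqrt(5).
The branch term is analytic at -1/2 - (3/2)*sqrt(5) and contributes nothing to the residue; only the rational part matters.
The factor k**2 + k - 11 splits as (k - a)(k - a') with a = -1/2 - (3/2)*sqrt(5), a' = -1/2 + (3/2)*sqrt(5). At the order-2 pole a set g(k) = (k - a)^2*(rational part) = [-25*k**2/36 + 33*k/8 + 7/13] / (k - a')^2.
Order-2 pole: residue = g'(a); g'(-1/2 - (3/2)*sqrt(5)) = (11447/631800)*sqrt(5), so the residue is (11447/631800)*sqrt(5).
The branch term is analytic at -1/2 + (3/2)*sqrt(5) and contributes nothing to the residue; only the rational part matters.
The factor k**2 + k - 11 splits as (k - a)(k - a') with a = -1/2 + (3/2)*sqrt(5), a' = -1/2 - (3/2)*sqrt(5). At the order-2 pole a set g(k) = (k - a)^2*(rational part) = [-25*k**2/36 + 33*k/8 + 7/13] / (k - a')^2.
Order-2 pole: residue = g'(a); g'(-1/2 + (3/2)*sqrt(5)) = -(11447/631800)*sqrt(5), so the residue is -(11447/631800)*sqrt(5).
List the singular points by increasing real part (a conjugate pair: the negative imaginary part first).

Radius of convergence at 0: -1/2 + (3/2)*sqrt(5).
At -9: an algebraic (square-root) branch point.
At -1/2 - (3/2)*sqrt(5): a pole of order 2; residue (11447/631800)*sqrt(5).
At -1/2 + (3/2)*sqrt(5): a pole of order 2; residue -(11447/631800)*sqrt(5).


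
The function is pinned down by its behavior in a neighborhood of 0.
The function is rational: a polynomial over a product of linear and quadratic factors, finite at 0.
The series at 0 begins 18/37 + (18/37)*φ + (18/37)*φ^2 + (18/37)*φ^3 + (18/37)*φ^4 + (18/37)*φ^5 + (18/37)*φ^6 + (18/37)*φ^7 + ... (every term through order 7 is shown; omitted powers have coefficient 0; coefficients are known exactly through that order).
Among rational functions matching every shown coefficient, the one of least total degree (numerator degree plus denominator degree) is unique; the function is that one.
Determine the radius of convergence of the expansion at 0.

No rational of total degree below 1 reproduces all 8 coefficients; solving the [0/1] Pade equations on them gives f(φ) = -18/(37*(φ - 1)), whose expansion matches every shown term.
Denominator factor (φ - 1): pole of order 1 at 1, modulus 1.
The radius of convergence is the smallest modulus among the singular points: 1.

The radius of convergence is 1.


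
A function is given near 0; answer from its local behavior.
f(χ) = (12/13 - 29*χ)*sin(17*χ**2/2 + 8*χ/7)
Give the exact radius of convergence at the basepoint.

The radius of convergence is infinite.

The factor sin(17*χ**2/2 + 8*χ/7) is entire and contributes no finite singular point.
The polynomial part has no poles.
No finite singular points: the Taylor series at 0 converges everywhere.


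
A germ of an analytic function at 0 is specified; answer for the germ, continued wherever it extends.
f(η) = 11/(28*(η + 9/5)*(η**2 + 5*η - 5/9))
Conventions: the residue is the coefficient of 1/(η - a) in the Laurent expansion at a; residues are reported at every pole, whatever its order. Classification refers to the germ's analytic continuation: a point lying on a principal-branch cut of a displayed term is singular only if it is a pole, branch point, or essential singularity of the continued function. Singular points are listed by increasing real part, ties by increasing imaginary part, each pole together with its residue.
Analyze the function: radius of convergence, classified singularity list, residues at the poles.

Denominator factor (η**2 + 5*η - 5/9): discriminant 245/9, real irrational roots -5/2 + (7/6)*sqrt(5) and -5/2 - (7/6)*sqrt(5); poles of order 1, moduli -5/2 + (7/6)*sqrt(5) and 5/2 + (7/6)*sqrt(5).
Denominator factor (η + 9/5): pole of order 1 at -9/5, modulus 9/5.
The radius of convergence is the smallest modulus among the singular points: -5/2 + (7/6)*sqrt(5).
The factor η**2 + 5*η - 5/9 splits as (η - a)(η - a') with a = -5/2 - (7/6)*sqrt(5), a' = -5/2 + (7/6)*sqrt(5). At the order-1 pole a set g(η) = (η - a)*f(η) = [11/(28*(η + 9/5))] / (η - a').
Simple pole: residue = g(a) at a = -5/2 - (7/6)*sqrt(5), which is 2475/79576 - (297/79576)*sqrt(5).
At the order-1 pole -9/5 set g(η) = (η - (-9/5))*f(η) = 11/(28*(η**2 + 5*η - 5/9)).
Simple pole: residue = g(a) at a = -9/5, which is -2475/39788.
The factor η**2 + 5*η - 5/9 splits as (η - a)(η - a') with a = -5/2 + (7/6)*sqrt(5), a' = -5/2 - (7/6)*sqrt(5). At the order-1 pole a set g(η) = (η - a)*f(η) = [11/(28*(η + 9/5))] / (η - a').
Simple pole: residue = g(a) at a = -5/2 + (7/6)*sqrt(5), which is 2475/79576 + (297/79576)*sqrt(5).
List the singular points by increasing real part (a conjugate pair: the negative imaginary part first).

Radius of convergence at 0: -5/2 + (7/6)*sqrt(5).
At -5/2 - (7/6)*sqrt(5): a pole of order 1; residue 2475/79576 - (297/79576)*sqrt(5).
At -9/5: a pole of order 1; residue -2475/39788.
At -5/2 + (7/6)*sqrt(5): a pole of order 1; residue 2475/79576 + (297/79576)*sqrt(5).


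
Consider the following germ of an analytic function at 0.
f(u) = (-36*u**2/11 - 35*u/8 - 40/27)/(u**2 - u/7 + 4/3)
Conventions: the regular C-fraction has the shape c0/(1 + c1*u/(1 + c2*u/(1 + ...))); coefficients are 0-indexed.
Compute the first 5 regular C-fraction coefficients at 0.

Taylor coefficients (expand at 0): a_0 = -10/9, a_1 = -2285/672, a_2 = -410957/206976, a_3 = 4515503/1931776, a_4 = 94094081/54089728.
c0 = a_0 = -10/9. Peel one level at a time: if S = 1 + c*u/S' with S'(0) = 1, then c is the u-coefficient of S and S' = c*u/(S - 1).
S_1 = c0/f = 1 + (-1371/448)*u + (1707231/225280)*u^2 + ...; c1 = -1371/448.
S_2 = c1*u/(S_1 - 1) = 1 + (3983539/1608640)*u + (2598863059/2527072900)*u^2 + ...; c2 = 3983539/1608640.
S_3 = c2*u/(S_2 - 1) = 1 + (-41581808944/100126252765)*u + (323340146348544/872772063048655)*u^2 + ...; c3 = -41581808944/100126252765.
S_4 = c3*u/(S_3 - 1) = 1 + (3553632/3983539)*u + ...; c4 = 3553632/3983539.

The regular C-fraction coefficients are [-10/9, -1371/448, 3983539/1608640, -41581808944/100126252765, 3553632/3983539].


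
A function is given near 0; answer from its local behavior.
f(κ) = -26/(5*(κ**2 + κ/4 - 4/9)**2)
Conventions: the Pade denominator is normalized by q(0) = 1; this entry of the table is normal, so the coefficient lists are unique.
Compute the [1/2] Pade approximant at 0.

Taylor coefficients needed (expand at 0): a_0 = -1053/40, a_1 = -9477/320, a_2 = -293787/2048, a_3 = -1791153/8192.
Write the denominator as Q(κ) = 1 + q1*κ + q2*κ^2. Requiring Q*f - P = O(κ^4) with deg P <= 1 kills the coefficients of κ^2..κ^3 in Q*f:
  κ^2: a_2 + q1*a_1 + q2*a_0 = 0, i.e. -293787/2048 + (-9477/320)*q1 + (-1053/40)*q2 = 0.
  κ^3: a_3 + q1*a_2 + q2*a_1 = 0, i.e. -1791153/8192 + (-293787/2048)*q1 + (-9477/320)*q2 = 0.
Solving this linear system: q1 = -495/952, q2 = -148185/30464.
The numerator is Q*f truncated at degree 1: P0 = a_0 = -1053/40; P1 = a_1 + q1*a_0 = -9477/595.

The Pade approximant has numerator coefficients [-1053/40, -9477/595]; denominator coefficients [1, -495/952, -148185/30464].


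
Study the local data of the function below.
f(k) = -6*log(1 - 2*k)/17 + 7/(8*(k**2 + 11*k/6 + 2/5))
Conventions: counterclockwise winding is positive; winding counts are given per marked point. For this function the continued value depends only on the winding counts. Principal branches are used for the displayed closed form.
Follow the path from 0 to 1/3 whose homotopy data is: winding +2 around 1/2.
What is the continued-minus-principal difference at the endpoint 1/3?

The rational part is single-valued and drops out of the difference; each branch term changes only by its own monodromy.
(-6/17)*log(1 - k/(1/2)): each positive loop around 1/2 adds 2*pi*i to the log, so winding +2 contributes (-6/17)*(2)*2*pi*i = -(24/17)*pi*i.
Summing the contributions at k = 1/3 gives -(24/17)*pi*i.

Continued minus principal equals -(24/17)*pi*i.


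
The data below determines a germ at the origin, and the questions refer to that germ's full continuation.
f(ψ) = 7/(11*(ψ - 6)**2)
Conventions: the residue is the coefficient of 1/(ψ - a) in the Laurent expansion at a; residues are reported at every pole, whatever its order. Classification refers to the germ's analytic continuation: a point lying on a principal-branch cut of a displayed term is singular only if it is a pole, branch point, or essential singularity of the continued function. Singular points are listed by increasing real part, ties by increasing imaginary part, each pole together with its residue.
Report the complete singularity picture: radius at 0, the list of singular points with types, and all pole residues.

Denominator factor (ψ - 6)^2: pole of order 2 at 6, modulus 6.
The radius of convergence is the smallest modulus among the singular points: 6.
At the order-2 pole 6 set g(ψ) = (ψ - (6))^2*f(ψ) = 7/11.
Order-2 pole: residue = g'(a); g'(6) = 0, so the residue is 0.

Radius of convergence at 0: 6.
At 6: a pole of order 2; residue 0.


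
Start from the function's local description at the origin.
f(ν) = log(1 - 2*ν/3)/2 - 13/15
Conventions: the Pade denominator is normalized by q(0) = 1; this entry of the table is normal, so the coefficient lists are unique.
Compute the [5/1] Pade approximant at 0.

Taylor coefficients needed (expand at 0): a_0 = -13/15, a_1 = -1/3, a_2 = -1/9, a_3 = -4/81, a_4 = -2/81, a_5 = -16/1215, a_6 = -16/2187.
Write the denominator as Q(ν) = 1 + q1*ν. Requiring Q*f - P = O(ν^7) with deg P <= 5 kills the coefficients of ν^6..ν^6 in Q*f:
  ν^6: a_6 + q1*a_5 = 0, i.e. -16/2187 + (-16/1215)*q1 = 0.
Solving this linear system: q1 = -5/9.
The numerator is Q*f truncated at degree 5: P0 = a_0 = -13/15; P1 = a_1 + q1*a_0 = 4/27; P2 = a_2 + q1*a_1 = 2/27; P3 = a_3 + q1*a_2 = 1/81; P4 = a_4 + q1*a_3 = 2/729; P5 = a_5 + q1*a_4 = 2/3645.

The Pade approximant has numerator coefficients [-13/15, 4/27, 2/27, 1/81, 2/729, 2/3645]; denominator coefficients [1, -5/9].


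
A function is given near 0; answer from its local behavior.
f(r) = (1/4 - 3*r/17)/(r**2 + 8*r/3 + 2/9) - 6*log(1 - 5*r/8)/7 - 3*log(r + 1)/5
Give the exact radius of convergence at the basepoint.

Denominator factor (r**2 + 8*r/3 + 2/9): discriminant 56/9, real irrational roots -4/3 + (1/3)*sqrt(14) and -4/3 - (1/3)*sqrt(14); poles of order 1, moduli 4/3 - (1/3)*sqrt(14) and 4/3 + (1/3)*sqrt(14).
Branch term (-6/7)*log(1 - r/(8/5)): its argument vanishes at r = 8/5, a logarithmic branch point, modulus 8/5.
Branch term (-3/5)*log(1 - r/(-1)): its argument vanishes at r = -1, a logarithmic branch point, modulus 1.
The radius of convergence is the smallest modulus among the singular points: 4/3 - (1/3)*sqrt(14).

The radius of convergence is 4/3 - (1/3)*sqrt(14).


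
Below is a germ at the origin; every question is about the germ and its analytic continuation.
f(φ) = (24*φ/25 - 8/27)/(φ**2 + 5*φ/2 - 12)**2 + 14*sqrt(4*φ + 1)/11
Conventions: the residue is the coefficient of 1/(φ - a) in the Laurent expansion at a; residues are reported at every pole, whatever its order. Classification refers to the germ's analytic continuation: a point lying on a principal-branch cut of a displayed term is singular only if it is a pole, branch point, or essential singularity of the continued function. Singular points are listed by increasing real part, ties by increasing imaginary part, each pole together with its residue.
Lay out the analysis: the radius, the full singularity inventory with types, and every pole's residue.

Denominator factor (φ**2 + 5*φ/2 - 12)^2: discriminant 217/4, real irrational roots -5/4 + (1/4)*sqrt(217) and -5/4 - (1/4)*sqrt(217); poles of order 2, moduli -5/4 + (1/4)*sqrt(217) and 5/4 + (1/4)*sqrt(217).
Branch term (14/11)*sqrt(1 - φ/(-1/4)): its argument vanishes at φ = -1/4, a square-root branch point, modulus 1/4.
The radius of convergence is the smallest modulus among the singular points: 1/4.
The branch term is analytic at -5/4 - (1/4)*sqrt(217) and contributes nothing to the residue; only the rational part matters.
The factor φ**2 + 5*φ/2 - 12 splits as (φ - a)(φ - a') with a = -5/4 - (1/4)*sqrt(217), a' = -5/4 + (1/4)*sqrt(217). At the order-2 pole a set g(φ) = (φ - a)^2*(rational part) = [24*φ/25 - 8/27] / (φ - a')^2.
Order-2 pole: residue = g'(a); g'(-5/4 - (1/4)*sqrt(217)) = -(3232/6357015)*sqrt(217), so the residue is -(3232/6357015)*sqrt(217).
The branch term is analytic at -5/4 + (1/4)*sqrt(217) and contributes nothing to the residue; only the rational part matters.
The factor φ**2 + 5*φ/2 - 12 splits as (φ - a)(φ - a') with a = -5/4 + (1/4)*sqrt(217), a' = -5/4 - (1/4)*sqrt(217). At the order-2 pole a set g(φ) = (φ - a)^2*(rational part) = [24*φ/25 - 8/27] / (φ - a')^2.
Order-2 pole: residue = g'(a); g'(-5/4 + (1/4)*sqrt(217)) = (3232/6357015)*sqrt(217), so the residue is (3232/6357015)*sqrt(217).
List the singular points by increasing real part (a conjugate pair: the negative imaginary part first).

Radius of convergence at 0: 1/4.
At -5/4 - (1/4)*sqrt(217): a pole of order 2; residue -(3232/6357015)*sqrt(217).
At -1/4: an algebraic (square-root) branch point.
At -5/4 + (1/4)*sqrt(217): a pole of order 2; residue (3232/6357015)*sqrt(217).


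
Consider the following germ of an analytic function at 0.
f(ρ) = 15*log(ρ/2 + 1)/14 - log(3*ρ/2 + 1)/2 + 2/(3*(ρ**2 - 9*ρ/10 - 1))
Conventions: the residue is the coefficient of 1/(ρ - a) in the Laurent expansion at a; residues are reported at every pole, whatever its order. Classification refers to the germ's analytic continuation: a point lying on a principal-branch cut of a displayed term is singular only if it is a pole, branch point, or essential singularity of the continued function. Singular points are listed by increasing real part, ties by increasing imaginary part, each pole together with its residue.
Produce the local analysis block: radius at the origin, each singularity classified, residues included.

Denominator factor (ρ**2 - 9*ρ/10 - 1): discriminant 481/100, real irrational roots 9/20 + (1/20)*sqrt(481) and 9/20 - (1/20)*sqrt(481); poles of order 1, moduli 9/20 + (1/20)*sqrt(481) and -9/20 + (1/20)*sqrt(481).
Branch term (15/14)*log(1 - ρ/(-2)): its argument vanishes at ρ = -2, a logarithmic branch point, modulus 2.
Branch term (-1/2)*log(1 - ρ/(-2/3)): its argument vanishes at ρ = -2/3, a logarithmic branch point, modulus 2/3.
The radius of convergence is the smallest modulus among the singular points: -9/20 + (1/20)*sqrt(481).
The branch terms are analytic at 9/20 - (1/20)*sqrt(481) and contribute nothing to the residue; only the rational part matters.
The factor ρ**2 - 9*ρ/10 - 1 splits as (ρ - a)(ρ - a') with a = 9/20 - (1/20)*sqrt(481), a' = 9/20 + (1/20)*sqrt(481). At the order-1 pole a set g(ρ) = (ρ - a)*(rational part) = [2/3] / (ρ - a').
Simple pole: residue = g(a) at a = 9/20 - (1/20)*sqrt(481), which is -(20/1443)*sqrt(481).
The branch terms are analytic at 9/20 + (1/20)*sqrt(481) and contribute nothing to the residue; only the rational part matters.
The factor ρ**2 - 9*ρ/10 - 1 splits as (ρ - a)(ρ - a') with a = 9/20 + (1/20)*sqrt(481), a' = 9/20 - (1/20)*sqrt(481). At the order-1 pole a set g(ρ) = (ρ - a)*(rational part) = [2/3] / (ρ - a').
Simple pole: residue = g(a) at a = 9/20 + (1/20)*sqrt(481), which is (20/1443)*sqrt(481).
List the singular points by increasing real part (a conjugate pair: the negative imaginary part first).

Radius of convergence at 0: -9/20 + (1/20)*sqrt(481).
At -2: a logarithmic branch point.
At -2/3: a logarithmic branch point.
At 9/20 - (1/20)*sqrt(481): a pole of order 1; residue -(20/1443)*sqrt(481).
At 9/20 + (1/20)*sqrt(481): a pole of order 1; residue (20/1443)*sqrt(481).


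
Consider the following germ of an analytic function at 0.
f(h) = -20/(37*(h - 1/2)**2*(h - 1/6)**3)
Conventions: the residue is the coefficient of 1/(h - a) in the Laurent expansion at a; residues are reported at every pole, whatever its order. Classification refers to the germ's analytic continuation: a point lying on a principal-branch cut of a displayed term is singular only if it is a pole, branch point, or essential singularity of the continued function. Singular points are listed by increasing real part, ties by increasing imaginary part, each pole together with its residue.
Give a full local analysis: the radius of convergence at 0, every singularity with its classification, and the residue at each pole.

Radius of convergence at 0: 1/6.
At 1/6: a pole of order 3; residue -4860/37.
At 1/2: a pole of order 2; residue 4860/37.

Denominator factor (h - 1/6)^3: pole of order 3 at 1/6, modulus 1/6.
Denominator factor (h - 1/2)^2: pole of order 2 at 1/2, modulus 1/2.
The radius of convergence is the smallest modulus among the singular points: 1/6.
At the order-3 pole 1/6 set g(h) = (h - (1/6))^3*f(h) = -20/(37*(h - 1/2)**2).
Order-3 pole: residue = g''(a)/2; g''(1/6) = -9720/37, so the residue is -4860/37.
At the order-2 pole 1/2 set g(h) = (h - (1/2))^2*f(h) = -20/(37*(h - 1/6)**3).
Order-2 pole: residue = g'(a); g'(1/2) = 4860/37, so the residue is 4860/37.
List the singular points by increasing real part (a conjugate pair: the negative imaginary part first).


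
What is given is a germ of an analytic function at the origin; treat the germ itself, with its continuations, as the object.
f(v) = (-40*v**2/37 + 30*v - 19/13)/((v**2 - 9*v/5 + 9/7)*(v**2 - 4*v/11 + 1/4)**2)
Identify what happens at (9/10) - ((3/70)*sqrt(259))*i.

The denominator factor v**2 - 9*v/5 + 9/7 vanishes at (9/10) - ((3/70)*sqrt(259))*i and appears to the power 1; the numerator there equals (423856/16835) - ((1557/1295)*sqrt(259))*i, nonzero, and no other factor vanishes.
Hence a pole whose order is the multiplicity, 1.

The point is a pole of order 1.


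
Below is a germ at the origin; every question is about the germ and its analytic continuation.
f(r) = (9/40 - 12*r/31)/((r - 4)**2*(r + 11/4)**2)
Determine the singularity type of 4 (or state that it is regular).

The point is a pole of order 2.

The denominator factor r - 4 vanishes at 4 and appears to the power 2; the numerator there equals -1641/1240, nonzero, and no other factor vanishes.
Hence a pole whose order is the multiplicity, 2.


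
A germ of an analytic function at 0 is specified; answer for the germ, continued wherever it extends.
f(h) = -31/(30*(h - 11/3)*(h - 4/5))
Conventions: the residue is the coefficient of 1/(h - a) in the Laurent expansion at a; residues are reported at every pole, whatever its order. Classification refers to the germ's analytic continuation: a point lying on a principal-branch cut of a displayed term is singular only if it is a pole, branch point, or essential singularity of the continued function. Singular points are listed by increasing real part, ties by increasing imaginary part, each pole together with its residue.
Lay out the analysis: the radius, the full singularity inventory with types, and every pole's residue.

Denominator factor (h - 4/5): pole of order 1 at 4/5, modulus 4/5.
Denominator factor (h - 11/3): pole of order 1 at 11/3, modulus 11/3.
The radius of convergence is the smallest modulus among the singular points: 4/5.
At the order-1 pole 4/5 set g(h) = (h - (4/5))*f(h) = -31/(30*(h - 11/3)).
Simple pole: residue = g(a) at a = 4/5, which is 31/86.
At the order-1 pole 11/3 set g(h) = (h - (11/3))*f(h) = -31/(30*(h - 4/5)).
Simple pole: residue = g(a) at a = 11/3, which is -31/86.
List the singular points by increasing real part (a conjugate pair: the negative imaginary part first).

Radius of convergence at 0: 4/5.
At 4/5: a pole of order 1; residue 31/86.
At 11/3: a pole of order 1; residue -31/86.
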